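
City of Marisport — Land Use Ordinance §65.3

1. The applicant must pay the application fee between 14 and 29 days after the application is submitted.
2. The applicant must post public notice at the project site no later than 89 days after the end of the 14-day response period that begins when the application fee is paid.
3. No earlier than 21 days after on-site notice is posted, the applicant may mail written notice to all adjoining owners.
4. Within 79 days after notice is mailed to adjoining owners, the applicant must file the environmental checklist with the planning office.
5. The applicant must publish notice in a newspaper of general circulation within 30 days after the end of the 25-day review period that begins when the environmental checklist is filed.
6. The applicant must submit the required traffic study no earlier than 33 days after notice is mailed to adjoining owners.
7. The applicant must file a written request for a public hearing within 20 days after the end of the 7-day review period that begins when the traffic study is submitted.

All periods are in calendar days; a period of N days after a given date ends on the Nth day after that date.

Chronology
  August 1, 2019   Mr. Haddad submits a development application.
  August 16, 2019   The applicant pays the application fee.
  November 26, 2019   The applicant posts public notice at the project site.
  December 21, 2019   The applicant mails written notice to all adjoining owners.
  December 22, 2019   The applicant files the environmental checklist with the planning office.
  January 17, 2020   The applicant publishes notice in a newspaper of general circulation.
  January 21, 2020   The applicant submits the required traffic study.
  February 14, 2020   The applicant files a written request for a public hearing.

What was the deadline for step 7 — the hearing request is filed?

The traffic study is submitted on January 21, 2020; the 7-day review period therefore ends January 28, 2020, and step 7 runs from that date. 20 days after January 28, 2020 is February 17, 2020.

February 17, 2020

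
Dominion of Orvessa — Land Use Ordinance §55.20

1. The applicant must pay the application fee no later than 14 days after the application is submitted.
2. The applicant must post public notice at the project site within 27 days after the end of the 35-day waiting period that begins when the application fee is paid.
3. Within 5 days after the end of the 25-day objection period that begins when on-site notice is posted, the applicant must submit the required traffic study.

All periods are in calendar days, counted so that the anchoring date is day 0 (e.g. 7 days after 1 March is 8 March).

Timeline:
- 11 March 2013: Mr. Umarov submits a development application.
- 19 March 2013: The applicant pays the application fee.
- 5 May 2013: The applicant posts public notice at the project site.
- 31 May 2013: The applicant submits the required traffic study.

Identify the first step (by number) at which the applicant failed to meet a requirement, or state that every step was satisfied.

None — every step was satisfied

(1) due by 11 March 2013 + 14 days = 25 March 2013; 19 March 2013 is within that limit.
(2) due by 23 April 2013 + 27 days = 20 May 2013; 5 May 2013 is within that limit.
(3) due by 30 May 2013 + 5 days = 4 June 2013; completed 31 May 2013, before the deadline.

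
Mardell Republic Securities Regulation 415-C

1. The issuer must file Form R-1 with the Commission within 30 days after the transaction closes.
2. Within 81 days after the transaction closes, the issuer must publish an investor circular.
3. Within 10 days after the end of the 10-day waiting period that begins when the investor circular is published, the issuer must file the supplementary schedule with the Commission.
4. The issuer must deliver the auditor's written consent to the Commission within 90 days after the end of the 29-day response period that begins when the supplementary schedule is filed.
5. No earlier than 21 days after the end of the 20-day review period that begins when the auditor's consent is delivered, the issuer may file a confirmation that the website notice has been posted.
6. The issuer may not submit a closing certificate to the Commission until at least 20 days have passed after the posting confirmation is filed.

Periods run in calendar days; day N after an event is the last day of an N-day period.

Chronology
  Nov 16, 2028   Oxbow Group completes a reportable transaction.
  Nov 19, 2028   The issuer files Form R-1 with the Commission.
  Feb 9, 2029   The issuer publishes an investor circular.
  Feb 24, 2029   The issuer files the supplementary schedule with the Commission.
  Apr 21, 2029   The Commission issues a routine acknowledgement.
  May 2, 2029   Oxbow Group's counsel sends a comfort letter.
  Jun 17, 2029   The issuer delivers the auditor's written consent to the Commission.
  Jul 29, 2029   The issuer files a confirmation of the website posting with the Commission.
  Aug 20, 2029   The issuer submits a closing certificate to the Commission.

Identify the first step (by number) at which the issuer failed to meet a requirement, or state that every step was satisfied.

(1) due by Nov 16, 2028 + 30 days = Dec 16, 2028; completed Nov 19, 2028, before the deadline.
(2) due by Nov 16, 2028 + 81 days = Feb 5, 2029; not done until Feb 9, 2029, 4 days after the deadline.

Step 2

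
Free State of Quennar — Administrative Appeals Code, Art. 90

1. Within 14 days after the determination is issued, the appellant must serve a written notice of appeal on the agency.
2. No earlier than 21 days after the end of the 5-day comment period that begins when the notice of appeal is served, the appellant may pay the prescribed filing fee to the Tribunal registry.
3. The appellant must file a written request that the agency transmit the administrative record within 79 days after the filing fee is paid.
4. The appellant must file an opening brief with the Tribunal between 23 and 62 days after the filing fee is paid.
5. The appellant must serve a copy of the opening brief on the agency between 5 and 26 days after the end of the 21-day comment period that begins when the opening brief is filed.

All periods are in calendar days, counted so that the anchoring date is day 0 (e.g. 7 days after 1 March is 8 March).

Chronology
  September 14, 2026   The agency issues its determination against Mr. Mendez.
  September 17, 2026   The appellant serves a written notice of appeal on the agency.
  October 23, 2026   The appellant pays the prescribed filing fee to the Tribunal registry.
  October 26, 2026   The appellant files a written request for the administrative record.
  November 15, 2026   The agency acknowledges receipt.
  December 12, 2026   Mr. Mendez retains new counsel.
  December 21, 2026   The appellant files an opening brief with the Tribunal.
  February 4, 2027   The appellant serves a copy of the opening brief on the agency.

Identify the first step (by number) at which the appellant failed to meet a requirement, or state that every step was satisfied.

None — every step was satisfied

Step 1: 14 days after September 14, 2026 (when the determination is issued) is September 28, 2026; completed September 17, 2026, before the deadline.
Step 2: the earliest permitted date is 21 days after September 22, 2026 (end of the 5-day comment period, which began when the notice of appeal is served on September 17, 2026), i.e. October 13, 2026; done October 23, 2026, after the minimum wait.
Step 3: 79 days after October 23, 2026 (when the filing fee is paid) is January 10, 2027; completed October 26, 2026, before the deadline.
Step 4: the window is 23–62 days after October 23, 2026 (when the filing fee is paid), so November 15, 2026 through December 24, 2026; done December 21, 2026, which is between those dates.
Step 5: the window is 5–26 days after January 11, 2027 (end of the 21-day comment period, which began when the opening brief is filed on December 21, 2026), so January 16, 2027 through February 6, 2027; done February 4, 2027 — within the window.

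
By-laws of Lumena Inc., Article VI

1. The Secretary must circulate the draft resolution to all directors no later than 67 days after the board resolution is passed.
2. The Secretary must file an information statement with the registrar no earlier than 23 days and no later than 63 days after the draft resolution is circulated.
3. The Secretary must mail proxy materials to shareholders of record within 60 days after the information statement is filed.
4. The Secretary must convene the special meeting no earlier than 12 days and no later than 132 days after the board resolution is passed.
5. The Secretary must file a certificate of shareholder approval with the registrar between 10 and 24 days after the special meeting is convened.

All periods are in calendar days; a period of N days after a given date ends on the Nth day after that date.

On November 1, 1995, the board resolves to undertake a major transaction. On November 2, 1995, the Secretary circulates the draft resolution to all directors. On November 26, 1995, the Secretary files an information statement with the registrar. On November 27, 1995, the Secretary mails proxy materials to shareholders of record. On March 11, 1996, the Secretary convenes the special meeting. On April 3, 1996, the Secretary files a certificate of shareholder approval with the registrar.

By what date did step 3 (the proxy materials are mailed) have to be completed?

January 25, 1996

Step 3 runs from November 26, 1995, when the information statement is filed. 60 days after November 26, 1995 is January 25, 1996.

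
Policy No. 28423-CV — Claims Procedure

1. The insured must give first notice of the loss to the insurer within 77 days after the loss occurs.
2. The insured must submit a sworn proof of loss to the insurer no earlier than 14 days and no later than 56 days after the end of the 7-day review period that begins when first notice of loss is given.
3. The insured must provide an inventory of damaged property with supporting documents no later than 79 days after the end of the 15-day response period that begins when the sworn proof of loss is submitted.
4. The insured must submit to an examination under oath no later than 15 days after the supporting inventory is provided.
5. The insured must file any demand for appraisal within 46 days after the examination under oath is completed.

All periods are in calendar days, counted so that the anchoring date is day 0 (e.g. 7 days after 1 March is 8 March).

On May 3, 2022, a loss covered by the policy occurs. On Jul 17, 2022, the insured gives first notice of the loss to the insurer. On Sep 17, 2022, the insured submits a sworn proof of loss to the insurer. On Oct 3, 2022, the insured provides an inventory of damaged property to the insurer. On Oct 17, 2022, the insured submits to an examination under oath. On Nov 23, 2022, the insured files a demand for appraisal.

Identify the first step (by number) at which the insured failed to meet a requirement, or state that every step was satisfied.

(1) due by May 3, 2022 + 77 days = Jul 19, 2022; completed Jul 17, 2022, before the deadline.
(2) the permitted window runs from Jul 24, 2022 + 14 = Aug 7, 2022 to Jul 24, 2022 + 56 = Sep 18, 2022; done Sep 17, 2022 — within the window.
(3) due by Oct 2, 2022 + 79 days = Dec 20, 2022; done Oct 3, 2022 — timely.
(4) due by Oct 3, 2022 + 15 days = Oct 18, 2022; completed Oct 17, 2022, before the deadline.
(5) due by Oct 17, 2022 + 46 days = Dec 2, 2022; done Nov 23, 2022 — timely.

None — every step was satisfied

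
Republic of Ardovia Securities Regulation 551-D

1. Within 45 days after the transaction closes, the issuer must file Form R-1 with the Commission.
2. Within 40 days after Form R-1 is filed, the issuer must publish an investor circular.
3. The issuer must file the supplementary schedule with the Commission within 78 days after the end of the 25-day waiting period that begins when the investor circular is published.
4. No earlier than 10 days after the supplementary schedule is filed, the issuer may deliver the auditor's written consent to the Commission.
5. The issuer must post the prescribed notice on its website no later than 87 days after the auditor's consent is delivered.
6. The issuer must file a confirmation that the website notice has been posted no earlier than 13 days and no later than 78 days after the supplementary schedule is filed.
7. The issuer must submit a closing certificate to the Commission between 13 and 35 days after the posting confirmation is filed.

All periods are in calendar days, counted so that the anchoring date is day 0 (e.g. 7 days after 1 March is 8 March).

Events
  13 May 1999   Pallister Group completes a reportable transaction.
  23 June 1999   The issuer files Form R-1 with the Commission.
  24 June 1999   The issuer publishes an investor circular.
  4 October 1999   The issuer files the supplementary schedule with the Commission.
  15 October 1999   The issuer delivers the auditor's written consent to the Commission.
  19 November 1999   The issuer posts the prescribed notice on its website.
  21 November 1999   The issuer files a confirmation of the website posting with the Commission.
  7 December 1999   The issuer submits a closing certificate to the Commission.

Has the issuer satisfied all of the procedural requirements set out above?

Yes

Step 1 — counting 45 days from 13 May 1999 (when the transaction closes) gives a deadline of 27 June 1999; completed 23 June 1999, before the deadline.
Step 2 — counting 40 days from 23 June 1999 (when Form R-1 is filed) gives a deadline of 2 August 1999; 24 June 1999 is within that limit.
Step 3 — counting 78 days from 19 July 1999 (end of the 25-day waiting period, which began when the investor circular is published on 24 June 1999) gives a deadline of 5 October 1999; completed 4 October 1999, before the deadline.
Step 4 — must wait 10 days from 4 October 1999 (when the supplementary schedule is filed), so not before 14 October 1999; done 15 October 1999, after the minimum wait.
Step 5 — counting 87 days from 15 October 1999 (when the auditor's consent is delivered) gives a deadline of 10 January 2000; completed 19 November 1999, before the deadline.
Step 6 — 13 and 78 days from 4 October 1999 (when the supplementary schedule is filed) are 17 October 1999 and 21 December 1999 respectively; done 21 November 1999 — within the window.
Step 7 — 13 and 35 days from 21 November 1999 (when the posting confirmation is filed) are 4 December 1999 and 26 December 1999 respectively; 7 December 1999 falls inside that range.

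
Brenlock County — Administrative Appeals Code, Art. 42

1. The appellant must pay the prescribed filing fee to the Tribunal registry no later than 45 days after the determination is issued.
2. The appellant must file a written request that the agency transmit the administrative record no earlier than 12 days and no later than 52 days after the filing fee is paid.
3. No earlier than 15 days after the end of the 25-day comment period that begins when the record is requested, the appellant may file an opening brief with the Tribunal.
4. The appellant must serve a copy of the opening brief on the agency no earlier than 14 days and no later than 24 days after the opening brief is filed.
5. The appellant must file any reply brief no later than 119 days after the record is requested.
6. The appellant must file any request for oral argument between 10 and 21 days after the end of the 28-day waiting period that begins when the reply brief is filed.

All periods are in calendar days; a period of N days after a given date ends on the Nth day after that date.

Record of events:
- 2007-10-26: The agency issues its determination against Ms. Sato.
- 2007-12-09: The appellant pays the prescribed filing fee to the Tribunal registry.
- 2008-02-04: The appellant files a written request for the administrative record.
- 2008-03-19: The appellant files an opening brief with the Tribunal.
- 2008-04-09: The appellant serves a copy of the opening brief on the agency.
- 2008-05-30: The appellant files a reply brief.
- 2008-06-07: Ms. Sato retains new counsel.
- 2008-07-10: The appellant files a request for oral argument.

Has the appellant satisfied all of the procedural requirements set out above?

(1) due by 2007-10-26 + 45 days = 2007-12-10; completed 2007-12-09, before the deadline.
(2) the permitted window runs from 2007-12-09 + 12 = 2007-12-21 to 2007-12-09 + 52 = 2008-01-30; 2008-02-04 is 5 days past the end of the window.

No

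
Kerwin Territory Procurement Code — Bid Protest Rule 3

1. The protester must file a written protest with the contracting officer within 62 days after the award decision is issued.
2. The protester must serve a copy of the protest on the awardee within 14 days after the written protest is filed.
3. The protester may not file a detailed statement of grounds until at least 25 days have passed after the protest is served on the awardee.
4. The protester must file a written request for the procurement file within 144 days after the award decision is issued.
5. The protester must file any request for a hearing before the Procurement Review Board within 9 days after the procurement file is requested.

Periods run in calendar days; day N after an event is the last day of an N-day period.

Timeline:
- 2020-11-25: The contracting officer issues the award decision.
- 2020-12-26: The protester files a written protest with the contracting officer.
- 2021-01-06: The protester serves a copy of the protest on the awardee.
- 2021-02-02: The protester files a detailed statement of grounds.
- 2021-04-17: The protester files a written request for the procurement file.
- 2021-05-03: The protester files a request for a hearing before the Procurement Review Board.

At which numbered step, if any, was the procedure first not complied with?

Step 5

Step 1 — counting 62 days from 2020-11-25 (when the award decision is issued) gives a deadline of 2021-01-26; 2020-12-26 is within that limit.
Step 2 — counting 14 days from 2020-12-26 (when the written protest is filed) gives a deadline of 2021-01-09; done 2021-01-06 — timely.
Step 3 — must wait 25 days from 2021-01-06 (when the protest is served on the awardee), so not before 2021-01-31; done 2021-02-02, after the minimum wait.
Step 4 — counting 144 days from 2020-11-25 (when the award decision is issued) gives a deadline of 2021-04-18; completed 2021-04-17, before the deadline.
Step 5 — counting 9 days from 2021-04-17 (when the procurement file is requested) gives a deadline of 2021-04-26; done 2021-05-03 — 7 days late.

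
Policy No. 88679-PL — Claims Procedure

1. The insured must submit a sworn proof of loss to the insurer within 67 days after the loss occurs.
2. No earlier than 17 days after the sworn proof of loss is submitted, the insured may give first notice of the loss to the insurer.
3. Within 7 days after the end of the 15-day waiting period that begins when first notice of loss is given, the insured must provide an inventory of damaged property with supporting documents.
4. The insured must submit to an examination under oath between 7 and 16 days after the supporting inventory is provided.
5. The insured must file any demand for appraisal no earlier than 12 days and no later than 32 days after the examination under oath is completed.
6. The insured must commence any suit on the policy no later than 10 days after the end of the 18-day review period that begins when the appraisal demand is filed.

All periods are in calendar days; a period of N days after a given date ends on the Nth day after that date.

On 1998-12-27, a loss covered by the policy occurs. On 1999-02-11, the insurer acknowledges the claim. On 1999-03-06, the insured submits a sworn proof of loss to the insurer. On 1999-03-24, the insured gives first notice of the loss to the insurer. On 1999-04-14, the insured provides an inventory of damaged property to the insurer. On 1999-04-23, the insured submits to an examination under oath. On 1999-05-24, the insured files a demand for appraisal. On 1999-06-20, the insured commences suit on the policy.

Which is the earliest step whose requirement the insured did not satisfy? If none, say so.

Step 1 — counting 67 days from 1998-12-27 (when the loss occurs) gives a deadline of 1999-03-04; done 1999-03-06 — 2 days late.

Step 1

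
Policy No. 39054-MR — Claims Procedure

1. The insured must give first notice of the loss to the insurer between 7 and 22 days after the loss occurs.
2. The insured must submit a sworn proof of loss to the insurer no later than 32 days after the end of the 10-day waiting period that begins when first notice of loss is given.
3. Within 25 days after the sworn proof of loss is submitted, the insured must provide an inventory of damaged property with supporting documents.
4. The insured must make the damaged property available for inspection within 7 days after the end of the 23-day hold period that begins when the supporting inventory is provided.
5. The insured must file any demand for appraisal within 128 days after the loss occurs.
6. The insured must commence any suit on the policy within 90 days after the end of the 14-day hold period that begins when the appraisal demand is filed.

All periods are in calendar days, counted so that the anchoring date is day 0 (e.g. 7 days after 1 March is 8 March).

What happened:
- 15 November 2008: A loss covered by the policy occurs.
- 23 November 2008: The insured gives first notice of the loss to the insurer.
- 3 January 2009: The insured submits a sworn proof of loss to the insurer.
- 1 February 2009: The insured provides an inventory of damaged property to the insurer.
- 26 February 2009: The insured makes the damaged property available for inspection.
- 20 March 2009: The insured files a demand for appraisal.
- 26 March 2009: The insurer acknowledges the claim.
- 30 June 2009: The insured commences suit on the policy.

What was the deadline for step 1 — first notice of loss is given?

Step 1 runs from 15 November 2008, when the loss occurs. The window is 7–22 days after 15 November 2008; it closes on 7 December 2008.

7 December 2008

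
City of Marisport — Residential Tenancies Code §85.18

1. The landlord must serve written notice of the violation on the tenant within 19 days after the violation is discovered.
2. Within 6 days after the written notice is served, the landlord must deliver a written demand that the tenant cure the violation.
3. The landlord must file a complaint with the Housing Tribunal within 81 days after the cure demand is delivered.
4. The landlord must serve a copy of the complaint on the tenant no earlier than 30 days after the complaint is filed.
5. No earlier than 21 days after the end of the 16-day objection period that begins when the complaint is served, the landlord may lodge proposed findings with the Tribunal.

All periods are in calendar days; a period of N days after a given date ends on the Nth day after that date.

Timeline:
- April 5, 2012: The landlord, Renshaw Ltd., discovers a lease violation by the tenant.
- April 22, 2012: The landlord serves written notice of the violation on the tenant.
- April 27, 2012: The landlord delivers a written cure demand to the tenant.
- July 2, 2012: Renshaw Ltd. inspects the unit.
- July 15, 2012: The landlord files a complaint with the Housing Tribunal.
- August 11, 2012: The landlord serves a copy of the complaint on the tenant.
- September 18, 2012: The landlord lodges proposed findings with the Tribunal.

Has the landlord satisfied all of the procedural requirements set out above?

No

Step 1: 19 days after April 5, 2012 (when the violation is discovered) is April 24, 2012; April 22, 2012 is within that limit.
Step 2: 6 days after April 22, 2012 (when the written notice is served) is April 28, 2012; April 27, 2012 is within that limit.
Step 3: 81 days after April 27, 2012 (when the cure demand is delivered) is July 17, 2012; July 15, 2012 is within that limit.
Step 4: the earliest permitted date is 30 days after July 15, 2012 (when the complaint is filed), i.e. August 14, 2012; August 11, 2012 is 3 days before the earliest permitted date.
The procedure was therefore not followed at step 4.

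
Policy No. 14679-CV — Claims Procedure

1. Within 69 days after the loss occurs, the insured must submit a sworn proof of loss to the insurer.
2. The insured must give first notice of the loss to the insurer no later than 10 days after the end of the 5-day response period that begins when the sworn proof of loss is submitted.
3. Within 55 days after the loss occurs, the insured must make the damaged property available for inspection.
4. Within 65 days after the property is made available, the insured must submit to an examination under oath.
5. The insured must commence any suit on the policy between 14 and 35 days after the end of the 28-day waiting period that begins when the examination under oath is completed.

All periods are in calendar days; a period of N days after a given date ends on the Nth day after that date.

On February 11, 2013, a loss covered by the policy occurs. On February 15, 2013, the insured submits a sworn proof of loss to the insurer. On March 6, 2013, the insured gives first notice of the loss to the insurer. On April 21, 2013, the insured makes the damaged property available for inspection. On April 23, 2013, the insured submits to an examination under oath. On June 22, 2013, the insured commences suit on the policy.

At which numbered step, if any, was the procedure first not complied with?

Step 2

Step 1: 69 days after February 11, 2013 (when the loss occurs) is April 21, 2013; February 15, 2013 is within that limit.
Step 2: 10 days after February 20, 2013 (end of the 5-day response period, which began when the sworn proof of loss is submitted on February 15, 2013) is March 2, 2013; not done until March 6, 2013, 4 days after the deadline.
Later steps need not be reached.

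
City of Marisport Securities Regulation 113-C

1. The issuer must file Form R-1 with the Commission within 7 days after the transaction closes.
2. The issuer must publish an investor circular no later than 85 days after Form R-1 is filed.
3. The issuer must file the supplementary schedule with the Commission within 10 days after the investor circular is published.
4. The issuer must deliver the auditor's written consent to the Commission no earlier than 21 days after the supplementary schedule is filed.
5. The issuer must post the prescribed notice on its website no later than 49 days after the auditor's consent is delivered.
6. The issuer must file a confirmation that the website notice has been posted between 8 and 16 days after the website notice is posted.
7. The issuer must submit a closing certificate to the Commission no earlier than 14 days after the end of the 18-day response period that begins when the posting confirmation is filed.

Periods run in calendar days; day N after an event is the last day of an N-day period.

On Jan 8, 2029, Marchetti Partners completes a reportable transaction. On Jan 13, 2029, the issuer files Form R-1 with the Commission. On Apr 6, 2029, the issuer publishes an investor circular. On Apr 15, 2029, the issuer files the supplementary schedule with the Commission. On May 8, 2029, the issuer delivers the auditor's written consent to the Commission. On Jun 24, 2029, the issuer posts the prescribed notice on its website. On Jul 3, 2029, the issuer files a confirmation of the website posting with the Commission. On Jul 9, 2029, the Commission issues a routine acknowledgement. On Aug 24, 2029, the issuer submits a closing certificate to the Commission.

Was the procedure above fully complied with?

(1) due by Jan 8, 2029 + 7 days = Jan 15, 2029; done Jan 13, 2029 — timely.
(2) due by Jan 13, 2029 + 85 days = Apr 8, 2029; Apr 6, 2029 is within that limit.
(3) due by Apr 6, 2029 + 10 days = Apr 16, 2029; done Apr 15, 2029 — timely.
(4) permitted from Apr 15, 2029 + 21 days = May 6, 2029 onward; May 8, 2029 is on or after that date.
(5) due by May 8, 2029 + 49 days = Jun 26, 2029; completed Jun 24, 2029, before the deadline.
(6) the permitted window runs from Jun 24, 2029 + 8 = Jul 2, 2029 to Jun 24, 2029 + 16 = Jul 10, 2029; done Jul 3, 2029 — within the window.
(7) permitted from Jul 21, 2029 + 14 days = Aug 4, 2029 onward; Aug 24, 2029 is on or after that date.

Yes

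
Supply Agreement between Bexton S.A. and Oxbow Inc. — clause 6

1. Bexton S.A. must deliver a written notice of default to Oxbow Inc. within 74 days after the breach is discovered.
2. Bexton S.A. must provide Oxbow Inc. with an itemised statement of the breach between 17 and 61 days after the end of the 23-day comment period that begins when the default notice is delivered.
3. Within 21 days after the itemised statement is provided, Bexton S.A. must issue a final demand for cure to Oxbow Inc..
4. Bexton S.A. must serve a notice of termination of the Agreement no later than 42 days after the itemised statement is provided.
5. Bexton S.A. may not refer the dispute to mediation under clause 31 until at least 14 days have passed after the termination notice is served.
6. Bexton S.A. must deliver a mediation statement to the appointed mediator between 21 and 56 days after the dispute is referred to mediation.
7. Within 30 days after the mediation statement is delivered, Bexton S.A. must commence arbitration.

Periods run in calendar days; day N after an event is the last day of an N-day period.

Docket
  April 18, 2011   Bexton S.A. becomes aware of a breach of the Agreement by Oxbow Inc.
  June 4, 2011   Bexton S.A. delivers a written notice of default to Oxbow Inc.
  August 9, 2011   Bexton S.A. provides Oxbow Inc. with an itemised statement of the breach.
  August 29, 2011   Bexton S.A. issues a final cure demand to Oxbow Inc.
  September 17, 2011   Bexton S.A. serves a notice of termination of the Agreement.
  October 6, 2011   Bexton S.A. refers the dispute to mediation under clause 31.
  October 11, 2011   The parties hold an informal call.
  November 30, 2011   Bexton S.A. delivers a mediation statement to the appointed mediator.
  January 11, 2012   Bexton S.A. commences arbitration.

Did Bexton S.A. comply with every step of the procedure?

No

Step 1: 74 days after April 18, 2011 (when the breach is discovered) is July 1, 2011; done June 4, 2011 — timely.
Step 2: the window is 17–61 days after June 27, 2011 (end of the 23-day comment period, which began when the default notice is delivered on June 4, 2011), so July 14, 2011 through August 27, 2011; done August 9, 2011 — within the window.
Step 3: 21 days after August 9, 2011 (when the itemised statement is provided) is August 30, 2011; August 29, 2011 is within that limit.
Step 4: 42 days after August 9, 2011 (when the itemised statement is provided) is September 20, 2011; done September 17, 2011 — timely.
Step 5: the earliest permitted date is 14 days after September 17, 2011 (when the termination notice is served), i.e. October 1, 2011; October 6, 2011 is on or after that date.
Step 6: the window is 21–56 days after October 6, 2011 (when the dispute is referred to mediation), so October 27, 2011 through December 1, 2011; done November 30, 2011, which is between those dates.
Step 7: 30 days after November 30, 2011 (when the mediation statement is delivered) is December 30, 2011; January 11, 2012 misses that deadline by 12 days.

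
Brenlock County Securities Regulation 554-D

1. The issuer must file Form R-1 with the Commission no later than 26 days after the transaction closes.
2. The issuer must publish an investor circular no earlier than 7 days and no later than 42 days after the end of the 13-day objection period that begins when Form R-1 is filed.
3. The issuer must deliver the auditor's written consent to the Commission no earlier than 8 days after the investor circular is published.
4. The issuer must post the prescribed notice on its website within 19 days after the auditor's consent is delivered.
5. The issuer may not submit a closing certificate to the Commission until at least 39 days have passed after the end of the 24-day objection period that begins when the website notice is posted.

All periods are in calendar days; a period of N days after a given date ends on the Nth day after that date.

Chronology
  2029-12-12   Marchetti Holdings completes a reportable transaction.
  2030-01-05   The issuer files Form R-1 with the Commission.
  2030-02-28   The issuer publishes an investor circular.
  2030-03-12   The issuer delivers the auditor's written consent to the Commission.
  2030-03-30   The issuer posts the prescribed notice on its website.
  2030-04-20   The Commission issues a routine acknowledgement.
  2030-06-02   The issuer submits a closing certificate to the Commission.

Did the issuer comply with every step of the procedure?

Yes

Step 1 — counting 26 days from 2029-12-12 (when the transaction closes) gives a deadline of 2030-01-07; completed 2030-01-05, before the deadline.
Step 2 — 7 and 42 days from 2030-01-18 (end of the 13-day objection period, which began when Form R-1 is filed on 2030-01-05) are 2030-01-25 and 2030-03-01 respectively; done 2030-02-28, which is between those dates.
Step 3 — must wait 8 days from 2030-02-28 (when the investor circular is published), so not before 2030-03-08; done 2030-03-12 — permitted.
Step 4 — counting 19 days from 2030-03-12 (when the auditor's consent is delivered) gives a deadline of 2030-03-31; 2030-03-30 is within that limit.
Step 5 — must wait 39 days from 2030-04-23 (end of the 24-day objection period, which began when the website notice is posted on 2030-03-30), so not before 2030-06-01; done 2030-06-02, after the minimum wait.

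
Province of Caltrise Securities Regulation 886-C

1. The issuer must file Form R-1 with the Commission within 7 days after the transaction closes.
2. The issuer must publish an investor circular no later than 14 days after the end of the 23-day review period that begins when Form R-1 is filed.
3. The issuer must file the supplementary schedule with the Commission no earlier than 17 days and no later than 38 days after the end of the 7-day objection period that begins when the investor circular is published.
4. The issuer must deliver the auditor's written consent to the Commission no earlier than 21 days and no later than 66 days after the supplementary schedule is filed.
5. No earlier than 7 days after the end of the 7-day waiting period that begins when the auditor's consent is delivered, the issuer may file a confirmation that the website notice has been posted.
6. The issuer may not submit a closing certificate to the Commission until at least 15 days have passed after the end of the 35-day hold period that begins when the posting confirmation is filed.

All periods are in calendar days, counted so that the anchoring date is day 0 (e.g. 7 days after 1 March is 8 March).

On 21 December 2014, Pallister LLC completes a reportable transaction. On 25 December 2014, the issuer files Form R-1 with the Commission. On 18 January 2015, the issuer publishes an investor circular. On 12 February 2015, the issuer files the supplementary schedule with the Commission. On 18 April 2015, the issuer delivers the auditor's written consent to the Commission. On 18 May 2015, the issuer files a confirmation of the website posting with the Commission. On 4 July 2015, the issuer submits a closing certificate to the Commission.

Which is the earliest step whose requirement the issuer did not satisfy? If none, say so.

Step 6

Step 1 — counting 7 days from 21 December 2014 (when the transaction closes) gives a deadline of 28 December 2014; completed 25 December 2014, before the deadline.
Step 2 — counting 14 days from 17 January 2015 (end of the 23-day review period, which began when Form R-1 is filed on 25 December 2014) gives a deadline of 31 January 2015; 18 January 2015 is within that limit.
Step 3 — 17 and 38 days from 25 January 2015 (end of the 7-day objection period, which began when the investor circular is published on 18 January 2015) are 11 February 2015 and 4 March 2015 respectively; done 12 February 2015 — within the window.
Step 4 — 21 and 66 days from 12 February 2015 (when the supplementary schedule is filed) are 5 March 2015 and 19 April 2015 respectively; 18 April 2015 falls inside that range.
Step 5 — must wait 7 days from 25 April 2015 (end of the 7-day waiting period, which began when the auditor's consent is delivered on 18 April 2015), so not before 2 May 2015; done 18 May 2015, after the minimum wait.
Step 6 — must wait 15 days from 22 June 2015 (end of the 35-day hold period, which began when the posting confirmation is filed on 18 May 2015), so not before 7 July 2015; done 4 July 2015 — 3 days too early.
The procedure was therefore not followed at step 6.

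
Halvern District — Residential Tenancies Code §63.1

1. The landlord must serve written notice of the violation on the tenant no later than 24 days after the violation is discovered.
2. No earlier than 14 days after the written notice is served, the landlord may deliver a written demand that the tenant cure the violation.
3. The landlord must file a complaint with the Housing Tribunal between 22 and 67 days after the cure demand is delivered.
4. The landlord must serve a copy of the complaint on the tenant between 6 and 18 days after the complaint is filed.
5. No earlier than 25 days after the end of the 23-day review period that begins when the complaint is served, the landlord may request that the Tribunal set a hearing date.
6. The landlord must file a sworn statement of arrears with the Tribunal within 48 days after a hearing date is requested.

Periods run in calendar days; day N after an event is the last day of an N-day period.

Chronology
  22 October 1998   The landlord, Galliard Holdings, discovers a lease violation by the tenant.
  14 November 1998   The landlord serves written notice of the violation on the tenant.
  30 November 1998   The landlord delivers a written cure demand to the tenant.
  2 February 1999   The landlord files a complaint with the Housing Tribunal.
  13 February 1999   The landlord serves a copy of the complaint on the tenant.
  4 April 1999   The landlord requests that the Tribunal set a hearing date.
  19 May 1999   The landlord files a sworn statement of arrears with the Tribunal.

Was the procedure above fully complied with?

Yes

(1) due by 22 October 1998 + 24 days = 15 November 1998; completed 14 November 1998, before the deadline.
(2) permitted from 14 November 1998 + 14 days = 28 November 1998 onward; done 30 November 1998 — permitted.
(3) the permitted window runs from 30 November 1998 + 22 = 22 December 1998 to 30 November 1998 + 67 = 5 February 1999; 2 February 1999 falls inside that range.
(4) the permitted window runs from 2 February 1999 + 6 = 8 February 1999 to 2 February 1999 + 18 = 20 February 1999; done 13 February 1999, which is between those dates.
(5) permitted from 8 March 1999 + 25 days = 2 April 1999 onward; done 4 April 1999 — permitted.
(6) due by 4 April 1999 + 48 days = 22 May 1999; 19 May 1999 is within that limit.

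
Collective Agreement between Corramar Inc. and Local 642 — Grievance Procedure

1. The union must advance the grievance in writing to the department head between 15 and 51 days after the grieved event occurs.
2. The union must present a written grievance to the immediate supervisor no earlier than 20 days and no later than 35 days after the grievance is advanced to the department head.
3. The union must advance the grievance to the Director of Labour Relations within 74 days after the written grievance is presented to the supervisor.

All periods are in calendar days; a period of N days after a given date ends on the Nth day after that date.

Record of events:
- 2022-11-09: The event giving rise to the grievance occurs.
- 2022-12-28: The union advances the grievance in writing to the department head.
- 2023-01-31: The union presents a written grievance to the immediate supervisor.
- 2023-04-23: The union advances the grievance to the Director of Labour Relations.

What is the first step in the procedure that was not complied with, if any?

Step 3

Step 1 — 15 and 51 days from 2022-11-09 (when the grieved event occurs) are 2022-11-24 and 2022-12-30 respectively; 2022-12-28 falls inside that range.
Step 2 — 20 and 35 days from 2022-12-28 (when the grievance is advanced to the department head) are 2023-01-17 and 2023-02-01 respectively; done 2023-01-31 — within the window.
Step 3 — counting 74 days from 2023-01-31 (when the written grievance is presented to the supervisor) gives a deadline of 2023-04-15; not done until 2023-04-23, 8 days after the deadline.
Later steps need not be reached.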